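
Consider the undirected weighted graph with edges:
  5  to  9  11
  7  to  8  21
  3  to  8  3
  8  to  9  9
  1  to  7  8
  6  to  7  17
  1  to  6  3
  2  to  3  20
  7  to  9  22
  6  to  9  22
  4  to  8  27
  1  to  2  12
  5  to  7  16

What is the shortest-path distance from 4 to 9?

A few of the 4→9 routes:
4 -> 8 -> 7 -> 5 -> 9: 27 + 21 + 16 + 11 = 75
4 -> 8 -> 9: 27 + 9 = 36
4 -> 8 -> 7 -> 9: 27 + 21 + 22 = 70
The minimum is 36.

36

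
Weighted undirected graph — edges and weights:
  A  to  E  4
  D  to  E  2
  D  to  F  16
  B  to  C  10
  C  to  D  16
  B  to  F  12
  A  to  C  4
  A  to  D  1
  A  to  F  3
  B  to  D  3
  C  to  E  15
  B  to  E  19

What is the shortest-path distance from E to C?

Comparing a few candidate routes:
E -> A -> D -> B -> C: 4 + 1 + 3 + 10 = 18
E -> D -> A -> C: 2 + 1 + 4 = 7
E -> C: 15
E -> D -> B -> C: 2 + 3 + 10 = 15
E -> A -> C: 4 + 4 = 8
Best route has total 7.

7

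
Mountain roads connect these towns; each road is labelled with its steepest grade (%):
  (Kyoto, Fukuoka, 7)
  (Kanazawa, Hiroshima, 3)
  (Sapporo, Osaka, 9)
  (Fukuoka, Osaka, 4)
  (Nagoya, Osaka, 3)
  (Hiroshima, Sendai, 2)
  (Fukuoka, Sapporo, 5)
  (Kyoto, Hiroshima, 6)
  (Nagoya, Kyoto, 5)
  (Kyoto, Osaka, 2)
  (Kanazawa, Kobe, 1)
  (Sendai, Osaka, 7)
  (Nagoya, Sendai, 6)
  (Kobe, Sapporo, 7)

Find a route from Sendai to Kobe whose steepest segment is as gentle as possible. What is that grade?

3

Checking several routes:
Sendai - Nagoya - Osaka - Kyoto - Hiroshima - Kanazawa - Kobe: max(6, 3, 2, 6, 3, 1) = 6
Sendai - Hiroshima - Kanazawa - Kobe: max(2, 3, 1) = 3
Sendai - Hiroshima - Kyoto - Nagoya - Osaka - Fukuoka - Sapporo - Kobe: max(2, 6, 5, 3, 4, 5, 7) = 7
Sendai - Nagoya - Kyoto - Hiroshima - Kanazawa - Kobe: max(6, 5, 6, 3, 1) = 6
Sendai - Hiroshima - Kyoto - Osaka - Fukuoka - Sapporo - Kobe: max(2, 6, 2, 4, 5, 7) = 7
Smallest bottleneck: 3%.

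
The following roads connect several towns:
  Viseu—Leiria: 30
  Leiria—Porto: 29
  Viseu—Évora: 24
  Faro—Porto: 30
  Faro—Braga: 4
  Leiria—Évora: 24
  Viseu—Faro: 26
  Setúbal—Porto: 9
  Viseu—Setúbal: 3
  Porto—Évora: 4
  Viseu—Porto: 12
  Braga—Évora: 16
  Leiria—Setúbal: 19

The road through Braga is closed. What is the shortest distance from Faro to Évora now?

Some routes from Faro to Évora avoiding Braga:
Faro -> Viseu -> Porto -> Évora: 26 + 12 + 4 = 42
Faro -> Porto -> Évora: 30 + 4 = 34
Faro -> Viseu -> Setúbal -> Porto -> Évora: 26 + 3 + 9 + 4 = 42
Shortest: 34.

34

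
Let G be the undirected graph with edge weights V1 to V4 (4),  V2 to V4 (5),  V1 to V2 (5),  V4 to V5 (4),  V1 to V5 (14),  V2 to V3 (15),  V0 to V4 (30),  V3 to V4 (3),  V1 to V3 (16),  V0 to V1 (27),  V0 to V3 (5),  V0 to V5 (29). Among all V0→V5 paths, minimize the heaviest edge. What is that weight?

5

Checking several routes:
V0 - V3 - V4 - V1 - V5: max(5, 3, 4, 14) = 14
V0 - V3 - V4 - V5: max(5, 3, 4) = 5
V0 - V3 - V4 - V2 - V1 - V5: max(5, 3, 5, 5, 14) = 14
The minimum achievable maximum is 5.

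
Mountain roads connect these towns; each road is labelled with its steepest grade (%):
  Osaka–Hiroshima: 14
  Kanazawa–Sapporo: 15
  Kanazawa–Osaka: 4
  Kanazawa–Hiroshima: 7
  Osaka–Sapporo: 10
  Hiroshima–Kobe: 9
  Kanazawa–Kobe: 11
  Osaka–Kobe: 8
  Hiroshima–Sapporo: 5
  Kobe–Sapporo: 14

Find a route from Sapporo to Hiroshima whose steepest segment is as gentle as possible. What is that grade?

5

Comparing a few candidate routes:
Sapporo→Hiroshima: max(5) = 5
Sapporo→Osaka→Kobe→Hiroshima: max(10, 8, 9) = 10
Sapporo→Osaka→Kanazawa→Kobe→Hiroshima: max(10, 4, 11, 9) = 11
Sapporo→Osaka→Kanazawa→Hiroshima: max(10, 4, 7) = 10
Smallest bottleneck: 5%.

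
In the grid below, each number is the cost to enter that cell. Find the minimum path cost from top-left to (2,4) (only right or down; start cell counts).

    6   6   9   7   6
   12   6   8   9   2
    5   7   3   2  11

Best path: (0,0)→(0,1)→(1,1)→(2,1)→(2,2)→(2,3)→(2,4)
Cost: 6 + 6 + 6 + 7 + 3 + 2 + 11 = 41

41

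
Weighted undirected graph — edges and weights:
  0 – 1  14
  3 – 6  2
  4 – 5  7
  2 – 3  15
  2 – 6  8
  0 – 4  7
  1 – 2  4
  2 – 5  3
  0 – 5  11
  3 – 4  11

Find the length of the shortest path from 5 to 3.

Some routes from 5 to 3:
5-4-3: 7 + 11 = 18
5-2-3: 3 + 15 = 18
5-2-6-3: 3 + 8 + 2 = 13
The minimum is 13.

13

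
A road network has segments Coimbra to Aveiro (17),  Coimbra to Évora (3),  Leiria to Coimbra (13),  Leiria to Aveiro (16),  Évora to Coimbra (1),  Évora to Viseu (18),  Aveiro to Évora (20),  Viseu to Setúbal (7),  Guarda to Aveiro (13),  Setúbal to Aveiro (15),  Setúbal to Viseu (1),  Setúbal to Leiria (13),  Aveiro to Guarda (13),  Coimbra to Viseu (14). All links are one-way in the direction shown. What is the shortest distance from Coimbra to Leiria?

Routes from Coimbra to Leiria:
Coimbra -> Aveiro -> Évora -> Viseu -> Setúbal -> Leiria: 17 + 20 + 18 + 7 + 13 = 75
Coimbra -> Viseu -> Setúbal -> Leiria: 14 + 7 + 13 = 34
Coimbra -> Évora -> Viseu -> Setúbal -> Leiria: 3 + 18 + 7 + 13 = 41
The minimum is 34.

34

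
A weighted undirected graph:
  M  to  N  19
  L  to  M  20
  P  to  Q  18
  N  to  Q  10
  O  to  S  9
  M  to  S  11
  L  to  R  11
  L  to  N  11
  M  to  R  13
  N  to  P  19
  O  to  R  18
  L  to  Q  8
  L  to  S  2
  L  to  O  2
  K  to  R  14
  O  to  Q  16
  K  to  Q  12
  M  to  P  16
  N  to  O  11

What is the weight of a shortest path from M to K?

27

Some routes from M to K:
M-R-K: 13 + 14 = 27
M-S-L-Q-K: 11 + 2 + 8 + 12 = 33
M-S-L-R-K: 11 + 2 + 11 + 14 = 38
M-L-Q-K: 20 + 8 + 12 = 40
Best route has total 27.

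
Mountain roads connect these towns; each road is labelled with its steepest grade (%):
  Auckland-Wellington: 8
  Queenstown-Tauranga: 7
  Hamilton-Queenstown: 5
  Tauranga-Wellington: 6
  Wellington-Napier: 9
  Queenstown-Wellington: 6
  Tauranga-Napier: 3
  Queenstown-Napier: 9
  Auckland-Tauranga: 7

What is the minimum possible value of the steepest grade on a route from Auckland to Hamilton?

7

Some routes from Auckland to Hamilton:
Auckland→Tauranga→Queenstown→Hamilton: max(7, 7, 5) = 7
Auckland→Tauranga→Wellington→Queenstown→Hamilton: max(7, 6, 6, 5) = 7
Auckland→Wellington→Tauranga→Queenstown→Hamilton: max(8, 6, 7, 5) = 8
The minimum achievable maximum is 7%.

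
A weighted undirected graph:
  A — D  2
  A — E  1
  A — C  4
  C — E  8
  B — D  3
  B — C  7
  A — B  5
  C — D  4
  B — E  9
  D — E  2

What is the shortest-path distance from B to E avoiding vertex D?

6

Paths from B to E avoiding D:
B-C-A-E: 7 + 4 + 1 = 12
B-C-E: 7 + 8 = 15
B-A-C-E: 5 + 4 + 8 = 17
B-E: 9
B-A-E: 5 + 1 = 6
The minimum is 6.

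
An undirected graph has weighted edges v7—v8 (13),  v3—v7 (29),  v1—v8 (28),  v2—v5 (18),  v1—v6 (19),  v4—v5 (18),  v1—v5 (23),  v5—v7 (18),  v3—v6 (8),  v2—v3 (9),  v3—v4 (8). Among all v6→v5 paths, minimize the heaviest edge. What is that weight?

Comparing a few candidate routes:
v6→v3→v2→v5: max(8, 9, 18) = 18
v6→v1→v8→v7→v5: max(19, 28, 13, 18) = 28
v6→v1→v5: max(19, 23) = 23
v6→v3→v4→v5: max(8, 8, 18) = 18
The minimum achievable maximum is 18.

18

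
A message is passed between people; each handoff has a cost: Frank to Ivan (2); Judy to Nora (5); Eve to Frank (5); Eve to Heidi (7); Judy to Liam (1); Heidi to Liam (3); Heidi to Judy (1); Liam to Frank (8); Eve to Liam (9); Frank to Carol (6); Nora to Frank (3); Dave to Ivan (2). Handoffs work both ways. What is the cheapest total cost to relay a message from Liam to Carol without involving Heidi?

Paths from Liam to Carol avoiding Heidi:
Liam - Eve - Frank - Carol: 9 + 5 + 6 = 20
Liam - Frank - Carol: 8 + 6 = 14
Liam - Judy - Nora - Frank - Carol: 1 + 5 + 3 + 6 = 15
The minimum is 14.

14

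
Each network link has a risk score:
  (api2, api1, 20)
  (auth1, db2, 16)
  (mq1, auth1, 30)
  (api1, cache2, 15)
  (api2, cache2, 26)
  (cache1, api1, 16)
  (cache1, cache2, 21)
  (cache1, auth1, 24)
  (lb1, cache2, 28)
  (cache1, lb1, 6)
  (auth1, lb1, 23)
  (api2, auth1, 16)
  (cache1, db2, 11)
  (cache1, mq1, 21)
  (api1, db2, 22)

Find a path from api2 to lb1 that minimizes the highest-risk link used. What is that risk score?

16

A few of the api2→lb1 routes:
api2 -> auth1 -> db2 -> api1 -> cache2 -> cache1 -> lb1: max(16, 16, 22, 15, 21, 6) = 22
api2 -> api1 -> cache1 -> lb1: max(20, 16, 6) = 20
api2 -> api1 -> db2 -> cache1 -> lb1: max(20, 22, 11, 6) = 22
api2 -> auth1 -> db2 -> cache1 -> lb1: max(16, 16, 11, 6) = 16
api2 -> api1 -> cache2 -> cache1 -> lb1: max(20, 15, 21, 6) = 21
The minimum achievable maximum is 16.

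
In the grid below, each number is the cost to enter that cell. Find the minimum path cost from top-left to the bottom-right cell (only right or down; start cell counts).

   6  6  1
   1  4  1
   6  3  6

18

Path [0,0] -> [1,0] -> [1,1] -> [1,2] -> [2,2]: 6 + 1 + 4 + 1 + 6 = 18.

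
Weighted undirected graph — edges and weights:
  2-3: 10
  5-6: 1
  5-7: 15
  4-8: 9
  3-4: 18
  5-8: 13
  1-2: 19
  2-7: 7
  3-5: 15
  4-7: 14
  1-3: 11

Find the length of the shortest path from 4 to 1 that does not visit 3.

Routes from 4 to 1 avoiding 3:
4→7→2→1: 14 + 7 + 19 = 40
4→8→5→7→2→1: 9 + 13 + 15 + 7 + 19 = 63
Shortest: 40.

40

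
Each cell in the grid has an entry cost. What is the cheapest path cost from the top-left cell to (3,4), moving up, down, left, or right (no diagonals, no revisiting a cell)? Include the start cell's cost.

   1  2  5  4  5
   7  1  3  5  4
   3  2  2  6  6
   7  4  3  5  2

18

Best path: (0,0)→(0,1)→(1,1)→(2,1)→(2,2)→(3,2)→(3,3)→(3,4)
Cost: 1 + 2 + 1 + 2 + 2 + 3 + 5 + 2 = 18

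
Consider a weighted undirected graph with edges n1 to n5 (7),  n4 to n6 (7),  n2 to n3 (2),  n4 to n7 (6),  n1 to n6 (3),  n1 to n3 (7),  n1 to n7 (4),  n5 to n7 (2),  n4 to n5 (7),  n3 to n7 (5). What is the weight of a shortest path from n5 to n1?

6

Comparing a few candidate routes:
n5→n7→n3→n1: 2 + 5 + 7 = 14
n5→n7→n1: 2 + 4 = 6
n5→n1: 7
The minimum is 6.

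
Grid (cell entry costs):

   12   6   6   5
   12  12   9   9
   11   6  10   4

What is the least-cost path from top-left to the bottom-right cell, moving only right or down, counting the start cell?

42

Path r0c0 → r0c1 → r0c2 → r0c3 → r1c3 → r2c3: 12 + 6 + 6 + 5 + 9 + 4 = 42.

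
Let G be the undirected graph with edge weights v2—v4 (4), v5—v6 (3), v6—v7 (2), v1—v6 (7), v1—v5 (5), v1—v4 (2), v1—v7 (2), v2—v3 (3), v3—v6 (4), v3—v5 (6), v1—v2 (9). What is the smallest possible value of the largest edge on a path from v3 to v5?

4

A few of the v3→v5 routes:
v3 → v2 → v4 → v1 → v5: max(3, 4, 2, 5) = 5
v3 → v6 → v5: max(4, 3) = 4
v3 → v6 → v7 → v1 → v5: max(4, 2, 2, 5) = 5
v3 → v2 → v4 → v1 → v7 → v6 → v5: max(3, 4, 2, 2, 2, 3) = 4
Smallest bottleneck: 4.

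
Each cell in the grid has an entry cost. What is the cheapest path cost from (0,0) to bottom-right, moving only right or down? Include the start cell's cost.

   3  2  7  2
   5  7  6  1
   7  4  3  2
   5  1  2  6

23

Cheapest: r0c0 -> r0c1 -> r0c2 -> r0c3 -> r1c3 -> r2c3 -> r3c3
  3 + 2 + 7 + 2 + 1 + 2 + 6 = 23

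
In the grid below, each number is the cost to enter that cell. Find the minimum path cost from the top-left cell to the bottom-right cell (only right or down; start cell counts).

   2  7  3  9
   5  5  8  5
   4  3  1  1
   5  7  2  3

19

Best path: r0c0 → r1c0 → r2c0 → r2c1 → r2c2 → r2c3 → r3c3
Cost: 2 + 5 + 4 + 3 + 1 + 1 + 3 = 19
(Top row then right column would cost 30.)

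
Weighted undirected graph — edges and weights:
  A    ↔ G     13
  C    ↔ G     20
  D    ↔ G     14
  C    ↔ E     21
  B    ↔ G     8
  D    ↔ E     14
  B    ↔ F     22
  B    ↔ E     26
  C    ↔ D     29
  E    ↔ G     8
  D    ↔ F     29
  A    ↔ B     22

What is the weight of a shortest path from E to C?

21

Comparing a few candidate routes:
E → G → D → C: 8 + 14 + 29 = 51
E → D → G → C: 14 + 14 + 20 = 48
E → C: 21
E → D → C: 14 + 29 = 43
E → G → C: 8 + 20 = 28
Best route has total 21.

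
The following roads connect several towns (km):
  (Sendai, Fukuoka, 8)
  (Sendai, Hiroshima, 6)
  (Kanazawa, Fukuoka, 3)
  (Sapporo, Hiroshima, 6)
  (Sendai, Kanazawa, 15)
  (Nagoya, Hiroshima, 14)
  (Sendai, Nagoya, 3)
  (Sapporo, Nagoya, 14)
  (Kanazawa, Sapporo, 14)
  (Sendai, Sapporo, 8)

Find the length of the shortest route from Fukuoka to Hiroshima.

14

Comparing a few candidate routes:
Fukuoka-Sendai-Sapporo-Hiroshima: 8 + 8 + 6 = 22
Fukuoka-Kanazawa-Sapporo-Hiroshima: 3 + 14 + 6 = 23
Fukuoka-Kanazawa-Sendai-Hiroshima: 3 + 15 + 6 = 24
Fukuoka-Sendai-Hiroshima: 8 + 6 = 14
Fukuoka-Kanazawa-Sapporo-Sendai-Hiroshima: 3 + 14 + 8 + 6 = 31
Fukuoka-Sendai-Nagoya-Hiroshima: 8 + 3 + 14 = 25
The minimum is 14 km.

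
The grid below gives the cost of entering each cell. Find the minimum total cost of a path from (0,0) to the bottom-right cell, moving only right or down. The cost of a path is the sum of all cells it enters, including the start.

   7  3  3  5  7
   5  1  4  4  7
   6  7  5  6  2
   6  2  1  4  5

Best path: (0,0) (0,1) (1,1) (1,2) (2,2) (3,2) (3,3) (3,4)
Cost: 7 + 3 + 1 + 4 + 5 + 1 + 4 + 5 = 30

30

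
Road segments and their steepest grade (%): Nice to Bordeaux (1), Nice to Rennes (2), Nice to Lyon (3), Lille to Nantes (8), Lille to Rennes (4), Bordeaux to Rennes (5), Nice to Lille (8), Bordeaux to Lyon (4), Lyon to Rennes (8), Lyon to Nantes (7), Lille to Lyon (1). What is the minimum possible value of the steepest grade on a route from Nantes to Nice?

7

Comparing a few candidate routes:
Nantes-Lyon-Bordeaux-Nice: max(7, 4, 1) = 7
Nantes-Lyon-Bordeaux-Rennes-Nice: max(7, 4, 5, 2) = 7
Nantes-Lyon-Nice: max(7, 3) = 7
The minimum achievable maximum is 7%.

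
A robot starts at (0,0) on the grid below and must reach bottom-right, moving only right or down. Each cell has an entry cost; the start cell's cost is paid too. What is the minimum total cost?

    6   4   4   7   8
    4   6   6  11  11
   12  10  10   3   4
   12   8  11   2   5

40

One optimal route is (0,0) → (0,1) → (0,2) → (1,2) → (2,2) → (2,3) → (3,3) → (3,4).
Its cost is 6 + 4 + 4 + 6 + 10 + 3 + 2 + 5 = 40.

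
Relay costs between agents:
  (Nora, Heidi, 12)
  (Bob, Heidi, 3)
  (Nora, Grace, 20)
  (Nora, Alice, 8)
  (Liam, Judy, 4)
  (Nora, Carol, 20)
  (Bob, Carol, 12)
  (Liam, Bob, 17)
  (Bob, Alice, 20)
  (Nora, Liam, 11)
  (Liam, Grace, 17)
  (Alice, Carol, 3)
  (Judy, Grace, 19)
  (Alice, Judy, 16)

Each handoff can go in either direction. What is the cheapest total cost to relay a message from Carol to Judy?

19

Checking several routes:
Carol-Bob-Heidi-Nora-Liam-Judy: 12 + 3 + 12 + 11 + 4 = 42
Carol-Alice-Judy: 3 + 16 = 19
Carol-Nora-Liam-Judy: 20 + 11 + 4 = 35
Carol-Bob-Liam-Judy: 12 + 17 + 4 = 33
Carol-Alice-Nora-Liam-Judy: 3 + 8 + 11 + 4 = 26
Shortest: 19.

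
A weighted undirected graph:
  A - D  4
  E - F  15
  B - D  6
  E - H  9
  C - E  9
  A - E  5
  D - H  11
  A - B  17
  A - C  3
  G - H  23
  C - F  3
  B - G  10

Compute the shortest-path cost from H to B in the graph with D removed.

31

Candidate routes:
H → E → A → B: 9 + 5 + 17 = 31
H → E → C → A → B: 9 + 9 + 3 + 17 = 38
H → G → B: 23 + 10 = 33
H → E → F → C → A → B: 9 + 15 + 3 + 3 + 17 = 47
The minimum is 31.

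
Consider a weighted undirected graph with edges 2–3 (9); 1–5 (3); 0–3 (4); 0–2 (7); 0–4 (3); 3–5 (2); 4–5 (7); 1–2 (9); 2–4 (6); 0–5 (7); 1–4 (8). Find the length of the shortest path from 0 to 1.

9

Checking several routes:
0 - 3 - 5 - 1: 4 + 2 + 3 = 9
0 - 5 - 1: 7 + 3 = 10
0 - 4 - 1: 3 + 8 = 11
The minimum is 9.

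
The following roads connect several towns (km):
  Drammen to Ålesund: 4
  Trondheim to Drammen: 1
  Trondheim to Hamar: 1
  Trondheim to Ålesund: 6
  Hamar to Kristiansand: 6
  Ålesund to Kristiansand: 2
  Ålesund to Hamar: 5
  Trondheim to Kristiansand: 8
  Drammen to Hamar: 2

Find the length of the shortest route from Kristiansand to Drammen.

A few of the Kristiansand→Drammen routes:
Kristiansand-Hamar-Drammen: 6 + 2 = 8
Kristiansand-Ålesund-Drammen: 2 + 4 = 6
Kristiansand-Hamar-Trondheim-Drammen: 6 + 1 + 1 = 8
Kristiansand-Trondheim-Drammen: 8 + 1 = 9
Shortest: 6 km.

6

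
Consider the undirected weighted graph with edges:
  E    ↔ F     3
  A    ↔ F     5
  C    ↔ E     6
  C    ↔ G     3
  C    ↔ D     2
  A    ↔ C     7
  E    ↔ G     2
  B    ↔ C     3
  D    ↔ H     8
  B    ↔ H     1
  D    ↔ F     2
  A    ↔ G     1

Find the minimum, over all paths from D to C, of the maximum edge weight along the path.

Checking several routes:
D-F-A-G-C: max(2, 5, 1, 3) = 5
D-C: max(2) = 2
D-F-E-G-C: max(2, 3, 2, 3) = 3
Smallest bottleneck: 2.

2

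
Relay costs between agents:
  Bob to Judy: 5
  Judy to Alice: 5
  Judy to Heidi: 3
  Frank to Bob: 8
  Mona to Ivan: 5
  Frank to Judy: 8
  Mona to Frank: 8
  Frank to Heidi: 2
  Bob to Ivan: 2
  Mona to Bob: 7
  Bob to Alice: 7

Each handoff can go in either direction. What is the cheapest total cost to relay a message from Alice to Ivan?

Some routes from Alice to Ivan:
Alice -> Judy -> Bob -> Ivan: 5 + 5 + 2 = 12
Alice -> Judy -> Bob -> Mona -> Ivan: 5 + 5 + 7 + 5 = 22
Alice -> Bob -> Ivan: 7 + 2 = 9
Alice -> Bob -> Mona -> Ivan: 7 + 7 + 5 = 19
Alice -> Judy -> Heidi -> Frank -> Bob -> Ivan: 5 + 3 + 2 + 8 + 2 = 20
Best route has total 9.

9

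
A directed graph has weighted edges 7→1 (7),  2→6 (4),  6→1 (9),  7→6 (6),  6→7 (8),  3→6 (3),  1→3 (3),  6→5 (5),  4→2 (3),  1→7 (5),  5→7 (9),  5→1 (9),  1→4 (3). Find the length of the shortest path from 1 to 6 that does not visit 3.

Candidate routes:
1→4→2→6: 3 + 3 + 4 = 10
1→7→6: 5 + 6 = 11
Best route has total 10.

10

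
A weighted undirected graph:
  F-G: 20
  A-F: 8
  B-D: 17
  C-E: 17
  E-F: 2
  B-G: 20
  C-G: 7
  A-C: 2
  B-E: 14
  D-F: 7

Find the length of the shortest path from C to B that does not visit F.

27

Paths from C to B avoiding F:
C → E → B: 17 + 14 = 31
C → G → B: 7 + 20 = 27
The minimum is 27.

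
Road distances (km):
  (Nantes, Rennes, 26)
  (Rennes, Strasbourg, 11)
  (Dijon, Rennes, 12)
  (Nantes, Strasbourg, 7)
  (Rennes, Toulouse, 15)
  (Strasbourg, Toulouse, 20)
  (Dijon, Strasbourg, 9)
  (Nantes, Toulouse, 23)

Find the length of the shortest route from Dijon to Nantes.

A few of the Dijon→Nantes routes:
Dijon → Rennes → Nantes: 12 + 26 = 38
Dijon → Rennes → Strasbourg → Nantes: 12 + 11 + 7 = 30
Dijon → Strasbourg → Nantes: 9 + 7 = 16
Best route has total 16 km.

16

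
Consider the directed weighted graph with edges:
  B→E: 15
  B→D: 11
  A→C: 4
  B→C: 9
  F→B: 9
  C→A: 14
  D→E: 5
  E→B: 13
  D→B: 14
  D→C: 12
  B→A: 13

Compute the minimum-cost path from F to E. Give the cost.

Routes from F to E:
F → B → D → E: 9 + 11 + 5 = 25
F → B → E: 9 + 15 = 24
Shortest: 24.

24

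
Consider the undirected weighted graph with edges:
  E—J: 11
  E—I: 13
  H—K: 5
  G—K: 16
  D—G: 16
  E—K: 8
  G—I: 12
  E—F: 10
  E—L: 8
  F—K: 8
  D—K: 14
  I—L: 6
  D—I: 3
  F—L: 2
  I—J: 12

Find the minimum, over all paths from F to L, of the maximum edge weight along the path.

2

Some routes from F to L:
F -> K -> E -> J -> I -> L: max(8, 8, 11, 12, 6) = 12
F -> L: max(2) = 2
F -> E -> L: max(10, 8) = 10
F -> K -> E -> L: max(8, 8, 8) = 8
Smallest bottleneck: 2.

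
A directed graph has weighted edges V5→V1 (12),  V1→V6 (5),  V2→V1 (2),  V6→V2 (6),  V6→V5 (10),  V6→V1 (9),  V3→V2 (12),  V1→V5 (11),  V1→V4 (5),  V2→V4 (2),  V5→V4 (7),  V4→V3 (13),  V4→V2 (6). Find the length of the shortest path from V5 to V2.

A few of the V5→V2 routes:
V5→V4→V3→V2: 7 + 13 + 12 = 32
V5→V1→V6→V2: 12 + 5 + 6 = 23
V5→V4→V2: 7 + 6 = 13
V5→V1→V4→V2: 12 + 5 + 6 = 23
Best route has total 13.

13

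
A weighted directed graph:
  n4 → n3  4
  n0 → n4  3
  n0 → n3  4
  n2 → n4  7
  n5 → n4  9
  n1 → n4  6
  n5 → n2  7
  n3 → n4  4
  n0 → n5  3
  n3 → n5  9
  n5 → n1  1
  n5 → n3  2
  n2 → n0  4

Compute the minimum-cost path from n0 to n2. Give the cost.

10

Candidate routes:
n0 → n4 → n3 → n5 → n2: 3 + 4 + 9 + 7 = 23
n0 → n5 → n2: 3 + 7 = 10
n0 → n3 → n5 → n2: 4 + 9 + 7 = 20
The minimum is 10.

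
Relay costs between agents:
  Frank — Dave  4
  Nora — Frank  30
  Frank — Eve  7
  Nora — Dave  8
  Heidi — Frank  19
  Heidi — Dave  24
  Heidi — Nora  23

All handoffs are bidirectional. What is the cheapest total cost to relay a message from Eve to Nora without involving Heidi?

19

Paths from Eve to Nora avoiding Heidi:
Eve-Frank-Dave-Nora: 7 + 4 + 8 = 19
Eve-Frank-Nora: 7 + 30 = 37
Shortest: 19.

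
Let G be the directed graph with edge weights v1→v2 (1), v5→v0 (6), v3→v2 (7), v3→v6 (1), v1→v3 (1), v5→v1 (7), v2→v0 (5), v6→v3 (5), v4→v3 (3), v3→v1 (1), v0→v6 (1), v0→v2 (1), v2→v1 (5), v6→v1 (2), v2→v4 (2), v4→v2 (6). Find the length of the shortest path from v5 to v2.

7

Some routes from v5 to v2:
v5-v0-v2: 6 + 1 = 7
v5-v1-v2: 7 + 1 = 8
v5-v0-v6-v3-v1-v2: 6 + 1 + 5 + 1 + 1 = 14
v5-v0-v6-v1-v2: 6 + 1 + 2 + 1 = 10
Shortest: 7.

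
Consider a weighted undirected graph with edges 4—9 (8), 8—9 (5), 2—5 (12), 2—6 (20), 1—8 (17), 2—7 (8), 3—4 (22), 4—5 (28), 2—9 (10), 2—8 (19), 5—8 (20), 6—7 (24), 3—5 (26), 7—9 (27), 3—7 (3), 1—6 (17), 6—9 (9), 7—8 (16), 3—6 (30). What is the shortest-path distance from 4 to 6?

Comparing a few candidate routes:
4→9→2→6: 8 + 10 + 20 = 38
4→3→7→6: 22 + 3 + 24 = 49
4→9→6: 8 + 9 = 17
4→9→8→1→6: 8 + 5 + 17 + 17 = 47
Best route has total 17.

17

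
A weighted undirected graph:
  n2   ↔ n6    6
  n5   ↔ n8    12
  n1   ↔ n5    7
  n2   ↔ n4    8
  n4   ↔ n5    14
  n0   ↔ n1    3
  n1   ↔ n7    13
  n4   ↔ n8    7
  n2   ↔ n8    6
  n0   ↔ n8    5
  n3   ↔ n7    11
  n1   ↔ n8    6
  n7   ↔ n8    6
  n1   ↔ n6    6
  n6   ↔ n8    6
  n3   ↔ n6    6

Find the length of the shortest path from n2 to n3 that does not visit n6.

23

Comparing a few candidate routes:
n2 - n4 - n8 - n7 - n3: 8 + 7 + 6 + 11 = 32
n2 - n8 - n0 - n1 - n7 - n3: 6 + 5 + 3 + 13 + 11 = 38
n2 - n8 - n7 - n3: 6 + 6 + 11 = 23
n2 - n8 - n1 - n7 - n3: 6 + 6 + 13 + 11 = 36
Shortest: 23.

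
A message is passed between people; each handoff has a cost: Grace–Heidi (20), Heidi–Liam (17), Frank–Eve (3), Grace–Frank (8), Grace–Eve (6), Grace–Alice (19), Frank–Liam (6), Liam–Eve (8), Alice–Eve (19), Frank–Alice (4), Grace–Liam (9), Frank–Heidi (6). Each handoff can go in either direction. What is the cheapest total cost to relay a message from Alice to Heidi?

Checking several routes:
Alice→Frank→Liam→Heidi: 4 + 6 + 17 = 27
Alice→Frank→Grace→Heidi: 4 + 8 + 20 = 32
Alice→Frank→Eve→Liam→Heidi: 4 + 3 + 8 + 17 = 32
Alice→Frank→Heidi: 4 + 6 = 10
Alice→Eve→Frank→Heidi: 19 + 3 + 6 = 28
The minimum is 10.

10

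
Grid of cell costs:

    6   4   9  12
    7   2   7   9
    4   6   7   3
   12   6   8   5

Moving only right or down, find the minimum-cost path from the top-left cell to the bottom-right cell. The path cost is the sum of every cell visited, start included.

33

One optimal route is [0,0] → [0,1] → [1,1] → [2,1] → [2,2] → [2,3] → [3,3].
Its cost is 6 + 4 + 2 + 6 + 7 + 3 + 5 = 33.
For comparison, the top-then-right route costs 48.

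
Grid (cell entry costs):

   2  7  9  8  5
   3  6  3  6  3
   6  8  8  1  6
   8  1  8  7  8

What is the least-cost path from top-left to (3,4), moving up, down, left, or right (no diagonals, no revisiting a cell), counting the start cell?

Cheapest: (0,0) (1,0) (1,1) (1,2) (1,3) (2,3) (2,4) (3,4)
  2 + 3 + 6 + 3 + 6 + 1 + 6 + 8 = 35

35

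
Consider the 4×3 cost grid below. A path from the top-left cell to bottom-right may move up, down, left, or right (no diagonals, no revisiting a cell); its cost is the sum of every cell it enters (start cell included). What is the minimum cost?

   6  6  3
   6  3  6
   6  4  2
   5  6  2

23

Path (0,0) -> (0,1) -> (1,1) -> (2,1) -> (2,2) -> (3,2): 6 + 6 + 3 + 4 + 2 + 2 = 23.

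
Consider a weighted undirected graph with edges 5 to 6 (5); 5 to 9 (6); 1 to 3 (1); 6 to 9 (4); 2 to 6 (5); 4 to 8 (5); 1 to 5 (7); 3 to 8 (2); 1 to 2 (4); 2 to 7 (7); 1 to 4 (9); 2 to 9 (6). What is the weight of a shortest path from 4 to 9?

Comparing a few candidate routes:
4 - 1 - 2 - 9: 9 + 4 + 6 = 19
4 - 1 - 2 - 6 - 9: 9 + 4 + 5 + 4 = 22
4 - 8 - 3 - 1 - 2 - 9: 5 + 2 + 1 + 4 + 6 = 18
4 - 8 - 3 - 1 - 2 - 6 - 9: 5 + 2 + 1 + 4 + 5 + 4 = 21
4 - 8 - 3 - 1 - 5 - 9: 5 + 2 + 1 + 7 + 6 = 21
4 - 1 - 5 - 9: 9 + 7 + 6 = 22
Best route has total 18.

18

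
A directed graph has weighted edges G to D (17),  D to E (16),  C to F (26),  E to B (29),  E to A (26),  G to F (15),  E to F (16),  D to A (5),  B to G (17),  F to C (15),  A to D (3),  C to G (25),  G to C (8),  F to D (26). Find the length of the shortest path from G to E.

Paths from G to E:
G→F→D→E: 15 + 26 + 16 = 57
G→C→F→D→E: 8 + 26 + 26 + 16 = 76
G→D→E: 17 + 16 = 33
Best route has total 33.

33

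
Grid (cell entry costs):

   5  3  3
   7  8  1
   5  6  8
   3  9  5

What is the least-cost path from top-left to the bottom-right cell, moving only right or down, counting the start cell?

25

Path r0c0→r0c1→r0c2→r1c2→r2c2→r3c2: 5 + 3 + 3 + 1 + 8 + 5 = 25.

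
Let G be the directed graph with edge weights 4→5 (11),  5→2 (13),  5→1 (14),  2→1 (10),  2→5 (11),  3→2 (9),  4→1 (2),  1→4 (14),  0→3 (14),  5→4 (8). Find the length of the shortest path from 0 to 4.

Routes from 0 to 4:
0 - 3 - 2 - 5 - 1 - 4: 14 + 9 + 11 + 14 + 14 = 62
0 - 3 - 2 - 5 - 4: 14 + 9 + 11 + 8 = 42
0 - 3 - 2 - 1 - 4: 14 + 9 + 10 + 14 = 47
The minimum is 42.

42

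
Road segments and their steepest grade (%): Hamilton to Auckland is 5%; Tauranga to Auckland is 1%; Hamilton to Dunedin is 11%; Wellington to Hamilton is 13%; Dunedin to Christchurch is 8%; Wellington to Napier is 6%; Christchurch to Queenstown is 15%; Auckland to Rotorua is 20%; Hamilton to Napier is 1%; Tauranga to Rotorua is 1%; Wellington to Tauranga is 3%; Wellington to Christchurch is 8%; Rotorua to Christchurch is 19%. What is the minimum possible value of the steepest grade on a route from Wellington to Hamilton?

5

A few of the Wellington→Hamilton routes:
Wellington→Tauranga→Auckland→Hamilton: max(3, 1, 5) = 5
Wellington→Christchurch→Dunedin→Hamilton: max(8, 8, 11) = 11
Wellington→Napier→Hamilton: max(6, 1) = 6
The minimum achievable maximum is 5%.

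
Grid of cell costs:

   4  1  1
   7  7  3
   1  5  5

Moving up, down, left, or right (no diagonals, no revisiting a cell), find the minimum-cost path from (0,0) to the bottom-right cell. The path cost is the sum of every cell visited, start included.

14

One optimal route is r0c0 -> r0c1 -> r0c2 -> r1c2 -> r2c2.
Its cost is 4 + 1 + 1 + 3 + 5 = 14.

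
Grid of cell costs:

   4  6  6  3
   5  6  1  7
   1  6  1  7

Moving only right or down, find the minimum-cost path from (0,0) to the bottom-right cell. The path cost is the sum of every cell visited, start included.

24

Path r0c0 → r1c0 → r1c1 → r1c2 → r2c2 → r2c3: 4 + 5 + 6 + 1 + 1 + 7 = 24.
(Top row then right column would cost 33.)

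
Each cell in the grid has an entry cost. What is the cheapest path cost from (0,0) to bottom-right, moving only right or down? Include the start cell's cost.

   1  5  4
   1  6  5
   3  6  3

Take r0c0 → r1c0 → r2c0 → r2c1 → r2c2 for a total of 1 + 1 + 3 + 6 + 3 = 14.
For comparison, the top-then-right route costs 18.

14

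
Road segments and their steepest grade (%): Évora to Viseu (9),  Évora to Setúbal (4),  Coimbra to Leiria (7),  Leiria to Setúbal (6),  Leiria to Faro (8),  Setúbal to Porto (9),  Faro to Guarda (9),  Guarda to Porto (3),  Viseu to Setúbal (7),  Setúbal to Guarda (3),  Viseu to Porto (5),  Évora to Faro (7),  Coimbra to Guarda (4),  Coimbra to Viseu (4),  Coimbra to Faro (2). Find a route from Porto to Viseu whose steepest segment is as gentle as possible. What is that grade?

Some routes from Porto to Viseu:
Porto - Guarda - Setúbal - Leiria - Coimbra - Viseu: max(3, 3, 6, 7, 4) = 7
Porto - Guarda - Setúbal - Évora - Faro - Coimbra - Viseu: max(3, 3, 4, 7, 2, 4) = 7
Porto - Viseu: max(5) = 5
Porto - Guarda - Setúbal - Viseu: max(3, 3, 7) = 7
Porto - Guarda - Coimbra - Viseu: max(3, 4, 4) = 4
Porto - Guarda - Coimbra - Faro - Évora - Setúbal - Viseu: max(3, 4, 2, 7, 4, 7) = 7
Best route has worst link 4%.

4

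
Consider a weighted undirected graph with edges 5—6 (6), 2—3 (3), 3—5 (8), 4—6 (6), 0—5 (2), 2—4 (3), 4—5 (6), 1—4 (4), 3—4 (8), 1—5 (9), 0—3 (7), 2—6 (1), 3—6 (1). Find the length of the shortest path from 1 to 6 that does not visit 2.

10

Comparing a few candidate routes:
1→5→6: 9 + 6 = 15
1→4→3→6: 4 + 8 + 1 = 13
1→4→6: 4 + 6 = 10
1→4→5→6: 4 + 6 + 6 = 16
Best route has total 10.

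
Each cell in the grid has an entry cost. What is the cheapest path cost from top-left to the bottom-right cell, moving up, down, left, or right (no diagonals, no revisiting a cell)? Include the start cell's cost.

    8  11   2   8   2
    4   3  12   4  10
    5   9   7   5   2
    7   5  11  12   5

43

Cheapest: (0,0) (1,0) (1,1) (1,2) (1,3) (2,3) (2,4) (3,4)
  8 + 4 + 3 + 12 + 4 + 5 + 2 + 5 = 43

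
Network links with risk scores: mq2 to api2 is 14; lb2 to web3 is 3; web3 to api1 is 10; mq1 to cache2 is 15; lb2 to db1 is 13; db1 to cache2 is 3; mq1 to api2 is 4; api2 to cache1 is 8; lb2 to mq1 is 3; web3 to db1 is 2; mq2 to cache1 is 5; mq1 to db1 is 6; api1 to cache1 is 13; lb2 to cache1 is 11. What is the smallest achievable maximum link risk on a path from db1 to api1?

A few of the db1→api1 routes:
db1→mq1→lb2→web3→api1: max(6, 3, 3, 10) = 10
db1→lb2→cache1→api1: max(13, 11, 13) = 13
db1→web3→api1: max(2, 10) = 10
db1→mq1→api2→cache1→lb2→web3→api1: max(6, 4, 8, 11, 3, 10) = 11
Best route has worst link 10.

10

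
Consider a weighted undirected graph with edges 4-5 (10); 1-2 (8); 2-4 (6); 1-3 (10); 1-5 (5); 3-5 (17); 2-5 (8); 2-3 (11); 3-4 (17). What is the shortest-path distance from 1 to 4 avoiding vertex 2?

15

A few of the 1→4 routes:
1 → 5 → 4: 5 + 10 = 15
1 → 3 → 4: 10 + 17 = 27
1 → 3 → 5 → 4: 10 + 17 + 10 = 37
Shortest: 15.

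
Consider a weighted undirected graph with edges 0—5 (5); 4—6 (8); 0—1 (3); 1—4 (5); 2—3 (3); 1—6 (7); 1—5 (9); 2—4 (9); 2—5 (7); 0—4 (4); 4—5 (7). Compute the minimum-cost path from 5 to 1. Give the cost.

Checking several routes:
5 → 4 → 1: 7 + 5 = 12
5 → 0 → 1: 5 + 3 = 8
5 → 1: 9
Best route has total 8.

8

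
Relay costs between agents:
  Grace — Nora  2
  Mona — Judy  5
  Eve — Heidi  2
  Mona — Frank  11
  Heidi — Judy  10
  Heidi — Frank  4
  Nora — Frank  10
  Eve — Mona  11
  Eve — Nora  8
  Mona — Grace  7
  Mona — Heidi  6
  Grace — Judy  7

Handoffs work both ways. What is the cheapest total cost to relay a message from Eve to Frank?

A few of the Eve→Frank routes:
Eve→Heidi→Mona→Frank: 2 + 6 + 11 = 19
Eve→Nora→Frank: 8 + 10 = 18
Eve→Heidi→Frank: 2 + 4 = 6
Shortest: 6.

6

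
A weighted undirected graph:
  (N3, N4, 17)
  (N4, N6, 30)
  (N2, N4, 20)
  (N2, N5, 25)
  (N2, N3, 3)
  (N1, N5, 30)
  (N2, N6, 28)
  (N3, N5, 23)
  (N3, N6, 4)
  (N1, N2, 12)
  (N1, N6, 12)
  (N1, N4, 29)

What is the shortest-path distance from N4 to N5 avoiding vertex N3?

Some routes from N4 to N5 avoiding N3:
N4→N1→N5: 29 + 30 = 59
N4→N2→N1→N5: 20 + 12 + 30 = 62
N4→N2→N5: 20 + 25 = 45
The minimum is 45.

45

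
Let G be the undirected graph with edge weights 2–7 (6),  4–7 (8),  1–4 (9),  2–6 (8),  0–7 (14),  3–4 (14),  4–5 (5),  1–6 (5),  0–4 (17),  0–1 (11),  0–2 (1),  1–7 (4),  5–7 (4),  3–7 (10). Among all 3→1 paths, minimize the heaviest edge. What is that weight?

A few of the 3→1 routes:
3 - 7 - 4 - 1: max(10, 8, 9) = 10
3 - 7 - 2 - 6 - 1: max(10, 6, 8, 5) = 10
3 - 7 - 5 - 4 - 1: max(10, 4, 5, 9) = 10
3 - 7 - 2 - 0 - 1: max(10, 6, 1, 11) = 11
3 - 7 - 1: max(10, 4) = 10
3 - 7 - 0 - 2 - 6 - 1: max(10, 14, 1, 8, 5) = 14
Smallest bottleneck: 10.

10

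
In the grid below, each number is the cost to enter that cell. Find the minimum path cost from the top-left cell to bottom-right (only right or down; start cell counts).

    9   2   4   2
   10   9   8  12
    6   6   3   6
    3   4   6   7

Path (0,0)→(0,1)→(0,2)→(1,2)→(2,2)→(2,3)→(3,3): 9 + 2 + 4 + 8 + 3 + 6 + 7 = 39.
(Top row then right column would cost 42.)

39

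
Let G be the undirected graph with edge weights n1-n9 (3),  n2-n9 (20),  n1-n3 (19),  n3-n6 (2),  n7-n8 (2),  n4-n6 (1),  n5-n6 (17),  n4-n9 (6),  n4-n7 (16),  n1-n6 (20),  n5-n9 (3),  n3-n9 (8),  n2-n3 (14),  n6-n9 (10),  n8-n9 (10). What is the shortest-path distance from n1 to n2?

23

A few of the n1→n2 routes:
n1 -> n9 -> n2: 3 + 20 = 23
n1 -> n9 -> n4 -> n6 -> n3 -> n2: 3 + 6 + 1 + 2 + 14 = 26
n1 -> n9 -> n3 -> n2: 3 + 8 + 14 = 25
Shortest: 23.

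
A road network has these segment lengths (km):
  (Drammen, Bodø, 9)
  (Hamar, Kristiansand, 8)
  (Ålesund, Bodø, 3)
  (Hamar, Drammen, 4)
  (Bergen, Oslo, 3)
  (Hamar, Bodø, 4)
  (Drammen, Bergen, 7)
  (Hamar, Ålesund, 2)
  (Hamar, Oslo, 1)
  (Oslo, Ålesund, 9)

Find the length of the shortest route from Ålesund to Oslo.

3

Checking several routes:
Ålesund → Bodø → Drammen → Hamar → Oslo: 3 + 9 + 4 + 1 = 17
Ålesund → Bodø → Hamar → Drammen → Bergen → Oslo: 3 + 4 + 4 + 7 + 3 = 21
Ålesund → Hamar → Drammen → Bergen → Oslo: 2 + 4 + 7 + 3 = 16
Ålesund → Hamar → Oslo: 2 + 1 = 3
Ålesund → Oslo: 9
Ålesund → Bodø → Hamar → Oslo: 3 + 4 + 1 = 8
The minimum is 3 km.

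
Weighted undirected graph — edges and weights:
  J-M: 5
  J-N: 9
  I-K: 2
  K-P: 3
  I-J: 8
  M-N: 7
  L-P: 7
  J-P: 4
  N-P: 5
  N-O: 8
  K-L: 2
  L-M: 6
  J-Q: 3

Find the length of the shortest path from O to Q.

Some routes from O to Q:
O→N→P→J→Q: 8 + 5 + 4 + 3 = 20
O→N→P→K→I→J→Q: 8 + 5 + 3 + 2 + 8 + 3 = 29
O→N→M→J→Q: 8 + 7 + 5 + 3 = 23
O→N→J→Q: 8 + 9 + 3 = 20
The minimum is 20.

20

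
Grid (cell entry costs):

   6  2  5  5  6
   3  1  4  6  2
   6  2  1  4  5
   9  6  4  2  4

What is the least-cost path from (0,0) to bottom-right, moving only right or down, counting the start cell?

22

Cheapest: r0c0→r0c1→r1c1→r2c1→r2c2→r2c3→r3c3→r3c4
  6 + 2 + 1 + 2 + 1 + 4 + 2 + 4 = 22
(Top row then right column would cost 35.)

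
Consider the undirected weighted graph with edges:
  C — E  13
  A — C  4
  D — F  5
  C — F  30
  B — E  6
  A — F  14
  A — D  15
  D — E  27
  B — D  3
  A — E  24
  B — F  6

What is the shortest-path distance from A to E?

17

Some routes from A to E:
A-F-B-E: 14 + 6 + 6 = 26
A-C-E: 4 + 13 = 17
A-D-B-E: 15 + 3 + 6 = 24
A-E: 24
The minimum is 17.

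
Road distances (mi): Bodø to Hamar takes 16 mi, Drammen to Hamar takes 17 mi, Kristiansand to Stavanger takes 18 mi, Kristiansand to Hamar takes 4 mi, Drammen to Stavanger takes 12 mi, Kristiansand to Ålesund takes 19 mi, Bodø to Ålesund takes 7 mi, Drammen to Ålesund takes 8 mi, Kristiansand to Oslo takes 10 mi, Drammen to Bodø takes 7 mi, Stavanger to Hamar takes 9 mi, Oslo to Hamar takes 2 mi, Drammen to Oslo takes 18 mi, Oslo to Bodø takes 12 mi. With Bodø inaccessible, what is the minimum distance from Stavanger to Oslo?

11

Some routes from Stavanger to Oslo avoiding Bodø:
Stavanger→Drammen→Oslo: 12 + 18 = 30
Stavanger→Drammen→Hamar→Oslo: 12 + 17 + 2 = 31
Stavanger→Kristiansand→Oslo: 18 + 10 = 28
Stavanger→Kristiansand→Hamar→Oslo: 18 + 4 + 2 = 24
Stavanger→Hamar→Kristiansand→Oslo: 9 + 4 + 10 = 23
Stavanger→Hamar→Oslo: 9 + 2 = 11
Best route has total 11 mi.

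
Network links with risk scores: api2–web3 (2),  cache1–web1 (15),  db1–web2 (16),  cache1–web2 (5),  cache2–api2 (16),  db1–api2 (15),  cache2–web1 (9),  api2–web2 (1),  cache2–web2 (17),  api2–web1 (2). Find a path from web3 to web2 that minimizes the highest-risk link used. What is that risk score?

2

Checking several routes:
web3-api2-web1-cache1-web2: max(2, 2, 15, 5) = 15
web3-api2-web2: max(2, 1) = 2
web3-api2-cache2-web1-cache1-web2: max(2, 16, 9, 15, 5) = 16
web3-api2-db1-web2: max(2, 15, 16) = 16
Best route has worst link 2.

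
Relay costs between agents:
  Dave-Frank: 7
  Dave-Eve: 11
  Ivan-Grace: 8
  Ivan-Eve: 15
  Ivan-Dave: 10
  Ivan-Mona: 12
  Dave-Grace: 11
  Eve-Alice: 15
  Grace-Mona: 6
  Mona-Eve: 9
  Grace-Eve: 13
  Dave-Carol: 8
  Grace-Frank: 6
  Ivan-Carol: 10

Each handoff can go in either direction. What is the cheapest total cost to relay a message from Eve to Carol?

Comparing a few candidate routes:
Eve → Grace → Ivan → Carol: 13 + 8 + 10 = 31
Eve → Ivan → Carol: 15 + 10 = 25
Eve → Dave → Carol: 11 + 8 = 19
Eve → Dave → Ivan → Carol: 11 + 10 + 10 = 31
The minimum is 19.

19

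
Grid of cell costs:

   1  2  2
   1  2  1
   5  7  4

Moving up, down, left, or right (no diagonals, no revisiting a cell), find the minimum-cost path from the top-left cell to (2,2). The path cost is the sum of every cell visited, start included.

Cheapest: r0c0 -> r1c0 -> r1c1 -> r1c2 -> r2c2
  1 + 1 + 2 + 1 + 4 = 9

9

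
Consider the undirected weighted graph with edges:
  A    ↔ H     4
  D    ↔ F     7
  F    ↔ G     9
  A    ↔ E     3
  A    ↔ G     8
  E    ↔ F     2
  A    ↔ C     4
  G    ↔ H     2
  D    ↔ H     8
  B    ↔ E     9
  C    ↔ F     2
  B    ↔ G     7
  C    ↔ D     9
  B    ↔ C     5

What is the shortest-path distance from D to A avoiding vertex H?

12

A few of the D→A routes:
D → C → A: 9 + 4 = 13
D → F → C → A: 7 + 2 + 4 = 13
D → F → G → A: 7 + 9 + 8 = 24
D → C → B → E → A: 9 + 5 + 9 + 3 = 26
D → F → E → A: 7 + 2 + 3 = 12
D → C → F → E → A: 9 + 2 + 2 + 3 = 16
Shortest: 12.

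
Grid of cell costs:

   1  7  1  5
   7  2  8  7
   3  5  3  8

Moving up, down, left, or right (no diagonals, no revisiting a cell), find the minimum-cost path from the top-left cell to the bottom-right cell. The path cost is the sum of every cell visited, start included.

Path (0,0)→(0,1)→(1,1)→(2,1)→(2,2)→(2,3): 1 + 7 + 2 + 5 + 3 + 8 = 26.

26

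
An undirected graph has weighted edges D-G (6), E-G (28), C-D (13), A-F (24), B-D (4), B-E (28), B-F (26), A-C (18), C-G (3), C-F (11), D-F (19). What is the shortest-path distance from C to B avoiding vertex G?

17

Comparing a few candidate routes:
C -> A -> F -> D -> B: 18 + 24 + 19 + 4 = 65
C -> D -> B: 13 + 4 = 17
C -> F -> D -> B: 11 + 19 + 4 = 34
C -> D -> F -> B: 13 + 19 + 26 = 58
C -> F -> B: 11 + 26 = 37
The minimum is 17.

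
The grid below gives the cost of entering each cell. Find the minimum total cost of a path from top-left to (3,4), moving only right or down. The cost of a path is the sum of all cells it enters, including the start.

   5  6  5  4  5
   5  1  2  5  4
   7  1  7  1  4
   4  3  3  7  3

26

Best path: r0c0 → r1c0 → r1c1 → r1c2 → r1c3 → r2c3 → r2c4 → r3c4
Cost: 5 + 5 + 1 + 2 + 5 + 1 + 4 + 3 = 26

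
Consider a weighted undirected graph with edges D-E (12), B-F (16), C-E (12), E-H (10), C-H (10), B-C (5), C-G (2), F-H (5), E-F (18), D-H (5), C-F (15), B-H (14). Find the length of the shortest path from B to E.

Some routes from B to E:
B -> C -> H -> E: 5 + 10 + 10 = 25
B -> F -> H -> E: 16 + 5 + 10 = 31
B -> C -> E: 5 + 12 = 17
B -> H -> D -> E: 14 + 5 + 12 = 31
B -> H -> E: 14 + 10 = 24
Best route has total 17.

17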